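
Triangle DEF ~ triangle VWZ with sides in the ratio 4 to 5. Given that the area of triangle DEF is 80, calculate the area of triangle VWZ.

For similar figures, the area ratio equals the square of the side ratio.
Side ratio (DEF to VWZ) = 4:5, so area ratio = 4^2:5^2 = 16:25.
If the area of DEF is 80, then the area of VWZ = 80 * (25/16) = 125.

125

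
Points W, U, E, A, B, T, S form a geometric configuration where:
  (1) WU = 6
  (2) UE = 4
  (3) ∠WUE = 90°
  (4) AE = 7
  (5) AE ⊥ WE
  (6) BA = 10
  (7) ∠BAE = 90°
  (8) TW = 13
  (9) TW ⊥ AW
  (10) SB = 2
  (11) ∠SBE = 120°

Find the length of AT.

Step 1: By the law of cosines on triangle EUW: EW² = 4² + 6² − 2·4·6·cos(90°) = 52, so EW = 2·√13.
Step 2: By the law of cosines on triangle AEW: AW² = 7² + (2·√13)² − 2·7·2·√13·cos(90°) = 101, so AW = √101.
Step 3: By the law of cosines on triangle AWT: AT² = √101² + 13² − 2·√101·13·cos(90°) = 270, so AT = 3·√30.

Therefore, the length of AT = 3·√30.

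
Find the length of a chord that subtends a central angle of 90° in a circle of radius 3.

Chord length = 2r sin(θ/2)
= 2 × 3 × sin(90°/2)
= 2 × 3 × sin(45°)
= 3*sqrt(2)

3*sqrt(2)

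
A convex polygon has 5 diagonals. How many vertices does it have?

Using d = n(n - 3)/2, we solve 5 = n(n - 3)/2.
So n(n - 3) = 10.
Testing n = 5: 5 * 2 = 10 = 10. Correct.
The polygon has 5 sides.

5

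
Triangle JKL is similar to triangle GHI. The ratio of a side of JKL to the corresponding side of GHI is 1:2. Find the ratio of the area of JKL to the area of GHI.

Area scales with the square of linear dimensions. If every length is multiplied by 1/2, then the area is multiplied by (1/2)^2 = 1/4.
The area ratio is 1:4.

1:4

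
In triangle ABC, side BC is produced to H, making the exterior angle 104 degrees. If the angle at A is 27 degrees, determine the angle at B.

By the exterior angle theorem: exterior angle = sum of remote interior angles.
104 = 27 + angle B
angle B = 104 - 27 = 77 degrees

77 degrees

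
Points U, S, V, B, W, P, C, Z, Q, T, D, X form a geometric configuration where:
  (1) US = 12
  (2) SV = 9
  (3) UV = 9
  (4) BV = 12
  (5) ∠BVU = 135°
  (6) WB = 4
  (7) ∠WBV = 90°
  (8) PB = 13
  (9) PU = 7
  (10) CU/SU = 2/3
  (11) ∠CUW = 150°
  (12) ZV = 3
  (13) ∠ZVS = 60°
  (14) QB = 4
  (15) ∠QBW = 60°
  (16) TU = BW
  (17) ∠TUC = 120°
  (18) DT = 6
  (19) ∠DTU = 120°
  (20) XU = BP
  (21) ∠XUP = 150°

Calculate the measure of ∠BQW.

Step 1: By the law of cosines on triangle QBW: QW² = 4² + 4² − 2·4·4·cos(60°) = 16, so QW = 4.
Step 2: By the inverse law of cosines on triangle BQW: cos(∠BQW) = (4² + 4² − 4²) / (2·4·4) = 16/32 = 0.5, so ∠BQW = 60°.

Therefore, the measure of angle ∠BQW = 60°.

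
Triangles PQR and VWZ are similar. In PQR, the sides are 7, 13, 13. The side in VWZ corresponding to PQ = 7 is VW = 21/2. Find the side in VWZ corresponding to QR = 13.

k = 21/2/7 = 3/2. WZ = 3/2 * 13 = 39/2.

39/2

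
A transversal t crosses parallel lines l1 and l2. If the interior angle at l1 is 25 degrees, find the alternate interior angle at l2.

Alternate interior angles are equal: 25 degrees.

25 degrees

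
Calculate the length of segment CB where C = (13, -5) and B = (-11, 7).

The horizontal distance is |-11 - 13| = 24 and the vertical distance is |7 - -5| = 12.
By the Pythagorean theorem, d = sqrt(24^2 + 12^2) = sqrt(720) = 12*sqrt(5).

12*sqrt(5)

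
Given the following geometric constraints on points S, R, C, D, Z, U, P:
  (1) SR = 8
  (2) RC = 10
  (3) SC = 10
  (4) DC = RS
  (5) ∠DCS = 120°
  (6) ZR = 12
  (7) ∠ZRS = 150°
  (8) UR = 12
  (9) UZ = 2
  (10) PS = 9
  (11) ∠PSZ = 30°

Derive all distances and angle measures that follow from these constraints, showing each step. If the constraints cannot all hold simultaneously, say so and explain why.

The constraints are consistent.

From the given relations:
  DC = RS = 8

Step 1: From SC = 10, CD = 8, and ∠SCD = 120°, by the law of cosines:
  SD² = SC² + CD² - 2·SC·CD·cos(120°) = 100 + 64 + 80 = 244
  SD = 2·√61

Step 2: From SR = 8, RZ = 12, and ∠SRZ = 150°, by the law of cosines:
  SZ² = SR² + RZ² - 2·SR·RZ·cos(150°) = 64 + 144 + 166.3 = 374.3
  SZ ≈ 19.35

Step 3: From SC = 10, SR = 8, CR = 10, by the inverse law of cosines:
  cos(∠CSR) = (SC² + SR² - CR²) / (2·SC·SR)
  ∠CSR = 66.42°

Step 4: From RC = 10, RS = 8, CS = 10, by the inverse law of cosines:
  cos(∠CRS) = (RC² + RS² - CS²) / (2·RC·RS)
  ∠CRS = 66.42°

Step 5: From RU = 12, RZ = 12, UZ = 2, by the inverse law of cosines:
  cos(∠URZ) = (RU² + RZ² - UZ²) / (2·RU·RZ)
  ∠URZ = 9.56°

Step 6: From CR = 10, CS = 10, RS = 8, by the inverse law of cosines:
  cos(∠RCS) = (CR² + CS² - RS²) / (2·CR·CS)
  ∠RCS = 47.16°

Step 7: From ZR = 12, ZU = 2, RU = 12, by the inverse law of cosines:
  cos(∠RZU) = (ZR² + ZU² - RU²) / (2·ZR·ZU)
  ∠RZU = 85.22°

Step 8: From UR = 12, UZ = 2, RZ = 12, by the inverse law of cosines:
  cos(∠RUZ) = (UR² + UZ² - RZ²) / (2·UR·UZ)
  ∠RUZ = 85.22°

Step 9: From ZS = 19.35, SP = 9, and ∠ZSP = 30°, by the law of cosines:
  ZP² = ZS² + SP² - 2·ZS·SP·cos(30°) = 374.3 + 81 - 301.6 = 153.7
  ZP ≈ 12.4

Step 10: From SC = 10, SD = 2·√61, CD = 8, by the inverse law of cosines:
  cos(∠CSD) = (SC² + SD² - CD²) / (2·SC·SD)
  ∠CSD = 26.33°

Step 11: From SR = 8, SZ = 19.35, RZ = 12, by the inverse law of cosines:
  cos(∠RSZ) = (SR² + SZ² - RZ²) / (2·SR·SZ)
  ∠RSZ = 18.07°

Step 12: From DC = 8, DS = 2·√61, CS = 10, by the inverse law of cosines:
  cos(∠CDS) = (DC² + DS² - CS²) / (2·DC·DS)
  ∠CDS = 33.67°

Step 13: From ZR = 12, ZS = 19.35, RS = 8, by the inverse law of cosines:
  cos(∠RZS) = (ZR² + ZS² - RS²) / (2·ZR·ZS)
  ∠RZS = 11.93°

Step 14: From ZP = 12.4, ZS = 19.35, PS = 9, by the inverse law of cosines:
  cos(∠PZS) = (ZP² + ZS² - PS²) / (2·ZP·ZS)
  ∠PZS = 21.28°

Step 15: From PS = 9, PZ = 12.4, SZ = 19.35, by the inverse law of cosines:
  cos(∠SPZ) = (PS² + PZ² - SZ²) / (2·PS·PZ)
  ∠SPZ = 128.72°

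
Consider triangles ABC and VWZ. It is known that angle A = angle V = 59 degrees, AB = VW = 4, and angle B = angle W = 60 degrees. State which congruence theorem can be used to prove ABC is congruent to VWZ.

The given information matches ASA: Two pairs of corresponding angles and the included side are equal (Angle-Side-Angle).

ASA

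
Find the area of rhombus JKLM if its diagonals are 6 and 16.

Area of a rhombus = (d1 * d2) / 2
Area = (6 * 16) / 2
Area = 96 / 2
Area = 48

48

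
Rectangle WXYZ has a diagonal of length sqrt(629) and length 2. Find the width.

Using the Pythagorean theorem: d^2 = a^2 + b^2
b^2 = d^2 - a^2
b^2 = 629 - 4
b^2 = 625
b = sqrt(625) = 25

25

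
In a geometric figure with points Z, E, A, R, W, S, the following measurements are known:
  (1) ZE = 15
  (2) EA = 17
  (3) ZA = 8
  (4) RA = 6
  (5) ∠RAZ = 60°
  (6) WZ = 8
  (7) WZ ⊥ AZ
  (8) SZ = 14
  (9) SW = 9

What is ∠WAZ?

Step 1: By the law of cosines on triangle AZW: AW² = 8² + 8² − 2·8·8·cos(90°) = 128, so AW = 8·√2.
Step 2: By the inverse law of cosines on triangle WAZ: cos(∠WAZ) = ((8·√2)² + 8² − 8²) / (2·8·√2·8) = 128/181.02 = 0.7071, so ∠WAZ = 45°.

Therefore, the measure of angle ∠WAZ = 45°.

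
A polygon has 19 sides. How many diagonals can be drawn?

Total line segments between 19 vertices = C(19,2) = 171.
Subtract the 19 sides: 171 - 19 = 152 diagonals.

152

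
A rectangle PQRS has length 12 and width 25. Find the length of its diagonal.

d = sqrt(12^2 + 25^2) = sqrt(769)

sqrt(769)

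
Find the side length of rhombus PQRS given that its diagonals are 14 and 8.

Half-diagonals are 7 and 4. side = sqrt(7^2 + 4^2) = sqrt(65)

sqrt(65)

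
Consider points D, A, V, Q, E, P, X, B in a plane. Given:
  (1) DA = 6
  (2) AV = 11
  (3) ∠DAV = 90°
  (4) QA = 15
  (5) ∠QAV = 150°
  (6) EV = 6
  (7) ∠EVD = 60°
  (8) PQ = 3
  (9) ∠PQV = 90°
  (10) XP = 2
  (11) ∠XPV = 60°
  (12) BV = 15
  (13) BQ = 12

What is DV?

Step 1: By the law of cosines on triangle DAV: DV² = 6² + 11² − 2·6·11·cos(90°) = 157, so DV = √157.

Therefore, the length of DV = √157.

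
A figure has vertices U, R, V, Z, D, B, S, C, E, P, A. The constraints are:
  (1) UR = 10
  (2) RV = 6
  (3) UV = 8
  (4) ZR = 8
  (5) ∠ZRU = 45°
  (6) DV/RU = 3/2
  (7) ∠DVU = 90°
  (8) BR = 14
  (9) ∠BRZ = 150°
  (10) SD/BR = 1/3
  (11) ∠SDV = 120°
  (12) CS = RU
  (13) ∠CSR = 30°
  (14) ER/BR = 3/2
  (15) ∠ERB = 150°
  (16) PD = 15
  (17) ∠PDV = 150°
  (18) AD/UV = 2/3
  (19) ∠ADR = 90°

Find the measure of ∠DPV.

From the given relations: DV = 3/2·RU = 3/2·10 = 15.
Step 1: By the law of cosines on triangle PDV: PV² = 15² + 15² − 2·15·15·cos(150°) = 839.71, so PV ≈ 28.98.
Step 2: By the inverse law of cosines on triangle DPV: cos(∠DPV) = (15² + 28.98² − 15²) / (2·15·28.98) = 839.71/869.33 = 0.9659, so ∠DPV = 15°.

Therefore, the measure of angle ∠DPV = 15°.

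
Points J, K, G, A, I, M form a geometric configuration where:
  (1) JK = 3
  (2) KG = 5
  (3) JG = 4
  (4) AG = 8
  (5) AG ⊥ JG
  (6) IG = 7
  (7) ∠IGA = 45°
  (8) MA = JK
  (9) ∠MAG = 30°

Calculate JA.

Step 1: By the law of cosines on triangle JGA: JA² = 4² + 8² − 2·4·8·cos(90°) = 80, so JA = 4·√5.

Therefore, the length of JA = 4·√5.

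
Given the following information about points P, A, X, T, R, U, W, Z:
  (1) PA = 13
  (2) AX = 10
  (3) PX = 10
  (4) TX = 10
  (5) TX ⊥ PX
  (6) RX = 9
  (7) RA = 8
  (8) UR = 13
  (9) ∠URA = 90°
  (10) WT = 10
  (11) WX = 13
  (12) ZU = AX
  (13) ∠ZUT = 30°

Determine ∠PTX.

Step 1: By the law of cosines on triangle TXP: TP² = 10² + 10² − 2·10·10·cos(90°) = 200, so TP = 10·√2.
Step 2: By the inverse law of cosines on triangle PTX: cos(∠PTX) = ((10·√2)² + 10² − 10²) / (2·10·√2·10) = 200/282.84 = 0.7071, so ∠PTX = 45°.

Therefore, the measure of angle ∠PTX = 45°.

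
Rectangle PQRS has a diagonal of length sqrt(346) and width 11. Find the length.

The diagonal of a rectangle forms a right triangle with the two sides.
Rearranging the Pythagorean theorem: missing side = sqrt(d^2 - known^2).
= sqrt(346 - 121) = sqrt(225) = 15.

15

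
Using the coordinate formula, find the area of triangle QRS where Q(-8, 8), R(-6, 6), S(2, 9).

Shoelace: Area = (1/2)|-8(6-9) + -6(9-8) + 2(8-6)| = (1/2)(22) = 11

11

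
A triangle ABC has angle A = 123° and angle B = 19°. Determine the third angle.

angle C = 180 - 123 - 19 = 38 degrees.

38 degrees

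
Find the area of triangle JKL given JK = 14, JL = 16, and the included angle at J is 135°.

Area = (1/2) * JK * JL * sin(J)
Area = (1/2) * 14 * 16 * sin(135°)
Area = (1/2) * 14 * 16 * sqrt(2)/2
Area = 56*sqrt(2)

56*sqrt(2)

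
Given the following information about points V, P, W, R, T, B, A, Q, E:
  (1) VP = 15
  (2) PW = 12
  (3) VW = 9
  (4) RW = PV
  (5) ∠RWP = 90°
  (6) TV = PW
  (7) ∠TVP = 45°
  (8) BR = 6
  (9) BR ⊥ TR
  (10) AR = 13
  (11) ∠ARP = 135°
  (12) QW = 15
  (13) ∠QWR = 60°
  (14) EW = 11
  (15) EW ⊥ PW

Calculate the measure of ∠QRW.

From the given relations: RW = PV = 15.
Step 1: By the law of cosines on triangle RWQ: RQ² = 15² + 15² − 2·15·15·cos(60°) = 225, so RQ = 15.
Step 2: By the inverse law of cosines on triangle QRW: cos(∠QRW) = (15² + 15² − 15²) / (2·15·15) = 225/450 = 0.5, so ∠QRW = 60°.

Therefore, the measure of angle ∠QRW = 60°.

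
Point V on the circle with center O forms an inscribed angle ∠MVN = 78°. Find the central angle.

By the inscribed angle theorem, the central angle is twice the inscribed angle.
Central angle = 2 × 78° = 156°

156°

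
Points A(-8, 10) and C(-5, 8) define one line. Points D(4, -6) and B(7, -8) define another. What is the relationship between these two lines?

Slope of line 1: m1 = (8 - 10)/(-5 - -8) = -2/3 = -2/3
Slope of line 2: m2 = (-8 - -6)/(7 - 4) = -2/3 = -2/3
m1 = m2, so the lines are parallel.

Parallel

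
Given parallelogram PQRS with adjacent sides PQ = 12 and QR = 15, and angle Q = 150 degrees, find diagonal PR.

The diagonal of a parallelogram can be found by treating two adjacent sides and the diagonal as a triangle.
Applying the law of cosines with sides 12, 15 and included angle 150°:
d^2 = 144 + 225 - 360*cos(150°) = 180*sqrt(3) + 369
d = 3*sqrt(20*sqrt(3) + 41)

3*sqrt(20*sqrt(3) + 41)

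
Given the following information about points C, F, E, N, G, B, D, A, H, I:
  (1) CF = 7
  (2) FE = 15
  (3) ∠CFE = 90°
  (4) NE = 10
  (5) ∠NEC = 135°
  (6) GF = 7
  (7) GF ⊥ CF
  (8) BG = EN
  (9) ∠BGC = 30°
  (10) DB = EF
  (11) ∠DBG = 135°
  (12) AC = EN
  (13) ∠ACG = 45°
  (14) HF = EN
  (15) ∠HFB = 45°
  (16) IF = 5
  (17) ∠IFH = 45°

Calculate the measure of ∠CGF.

Step 1: By the law of cosines on triangle GFC: GC² = 7² + 7² − 2·7·7·cos(90°) = 98, so GC = 7·√2.
Step 2: By the inverse law of cosines on triangle CGF: cos(∠CGF) = ((7·√2)² + 7² − 7²) / (2·7·√2·7) = 98/138.59 = 0.7071, so ∠CGF = 45°.

Therefore, the measure of angle ∠CGF = 45°.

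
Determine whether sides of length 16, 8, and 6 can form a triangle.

The longest side is 16. The other two sides sum to 6 + 8 = 14.
Since 14 ≤ 16, the two shorter sides cannot reach around to close the triangle.

No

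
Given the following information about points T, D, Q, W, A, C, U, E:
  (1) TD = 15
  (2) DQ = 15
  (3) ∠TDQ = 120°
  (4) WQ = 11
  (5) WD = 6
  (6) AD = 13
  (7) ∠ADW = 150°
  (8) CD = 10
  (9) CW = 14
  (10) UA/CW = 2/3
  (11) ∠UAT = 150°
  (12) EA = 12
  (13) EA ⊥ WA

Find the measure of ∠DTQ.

Step 1: By the law of cosines on triangle TDQ: TQ² = 15² + 15² − 2·15·15·cos(120°) = 675, so TQ = 15·√3.
Step 2: By the inverse law of cosines on triangle DTQ: cos(∠DTQ) = (15² + (15·√3)² − 15²) / (2·15·15·√3) = 675/779.42 = 0.866, so ∠DTQ = 30°.

Therefore, the measure of angle ∠DTQ = 30°.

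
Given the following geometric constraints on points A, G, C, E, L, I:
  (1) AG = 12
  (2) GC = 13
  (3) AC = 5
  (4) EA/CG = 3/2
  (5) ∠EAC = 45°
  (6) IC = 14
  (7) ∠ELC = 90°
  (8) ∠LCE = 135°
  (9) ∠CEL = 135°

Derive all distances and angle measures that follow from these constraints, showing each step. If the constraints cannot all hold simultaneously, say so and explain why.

These constraints are not satisfiable: (7), (8) and (9) are the three interior angles of triangle ELC, which must sum to 180°, but 90° + 135° + 135° = 360°. No planar figure meets all of them, so nothing further can be derived.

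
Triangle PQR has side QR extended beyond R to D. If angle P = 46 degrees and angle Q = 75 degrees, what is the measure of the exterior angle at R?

The interior angle at R is 180 - 46 - 75 = 59 degrees.
The exterior angle and interior angle at R are supplementary:
Exterior angle = 180 - 59 = 121 degrees.

121 degrees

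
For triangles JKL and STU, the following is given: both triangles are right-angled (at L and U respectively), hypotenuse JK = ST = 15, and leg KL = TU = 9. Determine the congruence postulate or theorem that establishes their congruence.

Consider the given information: both triangles are right-angled (at L and U respectively), hypotenuse JK = ST = 15, and leg KL = TU = 9
This is not SAS or ASA: SAS requires two sides and the included angle between them. ASA requires two angles and the side between them.
The correct criterion is HL. The hypotenuse and one leg of two right triangles are equal (Hypotenuse-Leg).

HL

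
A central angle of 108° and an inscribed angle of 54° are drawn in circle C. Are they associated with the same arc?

By the inscribed angle theorem, if both angles subtend the same arc, the inscribed angle must be half the central angle.
Half of 108° = 54°, which equals the given inscribed angle of 54°.
Therefore, yes, they correspond to the same arc.

Yes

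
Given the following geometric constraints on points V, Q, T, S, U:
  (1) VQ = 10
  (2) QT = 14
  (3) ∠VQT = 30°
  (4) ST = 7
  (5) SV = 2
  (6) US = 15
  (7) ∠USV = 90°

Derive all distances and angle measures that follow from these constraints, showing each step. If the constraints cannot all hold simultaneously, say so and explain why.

The constraints are consistent.

Step 1: From VQ = 10, QT = 14, and ∠VQT = 30°, by the law of cosines:
  VT² = VQ² + QT² - 2·VQ·QT·cos(30°) = 100 + 196 - 242.5 = 53.51
  VT ≈ 7.32

Step 2: From VS = 2, SU = 15, and ∠VSU = 90°, by the law of cosines:
  VU² = VS² + SU² - 2·VS·SU·cos(90°) = 4 + 225 - 0 = 229
  VU ≈ 15.13

Step 3: From VQ = 10, VT = 7.32, QT = 14, by the inverse law of cosines:
  cos(∠QVT) = (VQ² + VT² - QT²) / (2·VQ·VT)
  ∠QVT = 106.88°

Step 4: From VS = 2, VT = 7.32, ST = 7, by the inverse law of cosines:
  cos(∠SVT) = (VS² + VT² - ST²) / (2·VS·VT)
  ∠SVT = 73.09°

Step 5: From VS = 2, VU = 15.13, SU = 15, by the inverse law of cosines:
  cos(∠SVU) = (VS² + VU² - SU²) / (2·VS·VU)
  ∠SVU = 82.41°

Step 6: From TQ = 14, TV = 7.32, QV = 10, by the inverse law of cosines:
  cos(∠QTV) = (TQ² + TV² - QV²) / (2·TQ·TV)
  ∠QTV = 43.12°

Step 7: From TS = 7, TV = 7.32, SV = 2, by the inverse law of cosines:
  cos(∠STV) = (TS² + TV² - SV²) / (2·TS·TV)
  ∠STV = 15.86°

Step 8: From ST = 7, SV = 2, TV = 7.32, by the inverse law of cosines:
  cos(∠TSV) = (ST² + SV² - TV²) / (2·ST·SV)
  ∠TSV = 91.05°

Step 9: From US = 15, UV = 15.13, SV = 2, by the inverse law of cosines:
  cos(∠SUV) = (US² + UV² - SV²) / (2·US·UV)
  ∠SUV = 7.59°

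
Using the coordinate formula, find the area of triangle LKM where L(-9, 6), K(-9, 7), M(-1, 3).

The Shoelace formula computes the area from vertex coordinates by summing cross products.
For vertices (-9,6), (-9,7), (-1,3):
Signed sum = -9*7 - -9*6 + -9*3 - -1*7 + -1*6 - -9*3
= -9 + -20 + 21 = -8
Area = (1/2)|-8| = 4.

4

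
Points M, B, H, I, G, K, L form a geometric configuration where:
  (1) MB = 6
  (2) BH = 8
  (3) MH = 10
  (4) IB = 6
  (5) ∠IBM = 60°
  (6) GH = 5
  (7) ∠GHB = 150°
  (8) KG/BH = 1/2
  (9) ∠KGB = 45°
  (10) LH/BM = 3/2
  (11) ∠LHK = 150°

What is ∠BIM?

Step 1: By the law of cosines on triangle IBM: IM² = 6² + 6² − 2·6·6·cos(60°) = 36, so IM = 6.
Step 2: By the inverse law of cosines on triangle BIM: cos(∠BIM) = (6² + 6² − 6²) / (2·6·6) = 36/72 = 0.5, so ∠BIM = 60°.

Therefore, the measure of angle ∠BIM = 60°.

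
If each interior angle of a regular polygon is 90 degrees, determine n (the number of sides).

Exterior angle = 180 - 90 = 90. n = 360 / 90 = 4.

4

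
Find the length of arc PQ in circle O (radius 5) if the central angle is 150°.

The full circumference is 2πr = 2π(5) = 10*pi.
The arc spans 150° out of 360°, which is a fraction of 5/12.
Arc length = 10*pi × 5/12 = 25*pi/6.

25*pi/6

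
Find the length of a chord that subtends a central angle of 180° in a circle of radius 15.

Chord length = 2r sin(θ/2)
= 2 × 15 × sin(180°/2)
= 2 × 15 × sin(90°)
= 30

30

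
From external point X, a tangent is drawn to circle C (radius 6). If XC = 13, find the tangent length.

tangent = √(d² - r²) = √(13² - 6²) = √(169 - 36) = √133 = sqrt(133)

sqrt(133)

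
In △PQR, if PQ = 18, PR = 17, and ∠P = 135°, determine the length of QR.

When two sides and the included angle are known, the law of cosines gives the third side.
c^2 = a^2 + b^2 - 2ab cos(C) generalizes the Pythagorean theorem to non-right triangles.
Here: QR^2 = 324 + 289 - 612*(-sqrt(2)/2) = 306*sqrt(2) + 613
QR = sqrt(306*sqrt(2) + 613)

sqrt(306*sqrt(2) + 613)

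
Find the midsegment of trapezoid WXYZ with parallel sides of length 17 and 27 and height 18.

The midsegment (median) of a trapezoid connects the midpoints of the non-parallel sides.
Its length is the average of the two bases: (17 + 27) / 2 = 22.

22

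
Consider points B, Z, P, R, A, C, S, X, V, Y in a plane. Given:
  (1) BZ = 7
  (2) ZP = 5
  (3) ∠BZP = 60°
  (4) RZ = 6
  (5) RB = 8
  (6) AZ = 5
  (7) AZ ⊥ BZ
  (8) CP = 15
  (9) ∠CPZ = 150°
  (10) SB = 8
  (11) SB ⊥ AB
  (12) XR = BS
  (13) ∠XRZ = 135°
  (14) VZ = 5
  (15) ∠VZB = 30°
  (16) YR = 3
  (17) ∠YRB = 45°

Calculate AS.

Step 1: By the law of cosines on triangle BZA: BA² = 7² + 5² − 2·7·5·cos(90°) = 74, so BA = √74.
Step 2: By the law of cosines on triangle ABS: AS² = √74² + 8² − 2·√74·8·cos(90°) = 138, so AS = √138.

Therefore, the length of AS = √138.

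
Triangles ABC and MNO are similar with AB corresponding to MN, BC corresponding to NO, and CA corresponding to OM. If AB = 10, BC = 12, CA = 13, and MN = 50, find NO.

Similar triangles have proportional sides. Setting up the proportion:
MN / AB = NO / BC
50 / 10 = NO / 12
NO = 12 * 50 / 10 = 60.

60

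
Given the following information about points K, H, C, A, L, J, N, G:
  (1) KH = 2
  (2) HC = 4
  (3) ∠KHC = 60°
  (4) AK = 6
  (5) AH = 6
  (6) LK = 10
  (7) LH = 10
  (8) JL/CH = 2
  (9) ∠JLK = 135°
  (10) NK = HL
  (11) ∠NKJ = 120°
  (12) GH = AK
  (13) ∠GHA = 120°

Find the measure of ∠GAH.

From the given relations: GH = AK = 6.
Step 1: By the law of cosines on triangle AHG: AG² = 6² + 6² − 2·6·6·cos(120°) = 108, so AG = 6·√3.
Step 2: By the inverse law of cosines on triangle GAH: cos(∠GAH) = ((6·√3)² + 6² − 6²) / (2·6·√3·6) = 108/124.71 = 0.866, so ∠GAH = 30°.

Therefore, the measure of angle ∠GAH = 30°.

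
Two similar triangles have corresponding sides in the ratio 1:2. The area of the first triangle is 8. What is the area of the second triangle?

For similar figures, the area ratio equals the square of the side ratio.
Side ratio (the first triangle to the second triangle) = 1:2, so area ratio = 1^2:2^2 = 1:4.
If the area of the first triangle is 8, then the area of the second triangle = 8 * (4/1) = 32.

32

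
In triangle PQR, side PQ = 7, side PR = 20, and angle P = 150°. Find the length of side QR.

When two sides and the included angle are known, the law of cosines gives the third side.
c^2 = a^2 + b^2 - 2ab cos(C) generalizes the Pythagorean theorem to non-right triangles.
Here: QR^2 = 49 + 400 - 280*(-sqrt(3)/2) = 140*sqrt(3) + 449
QR = sqrt(140*sqrt(3) + 449)

sqrt(140*sqrt(3) + 449)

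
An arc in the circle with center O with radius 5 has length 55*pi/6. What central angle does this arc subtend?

θ = 360 × 55*pi/6 / (2π × 5) = 330° (rearranging arc length formula).

330°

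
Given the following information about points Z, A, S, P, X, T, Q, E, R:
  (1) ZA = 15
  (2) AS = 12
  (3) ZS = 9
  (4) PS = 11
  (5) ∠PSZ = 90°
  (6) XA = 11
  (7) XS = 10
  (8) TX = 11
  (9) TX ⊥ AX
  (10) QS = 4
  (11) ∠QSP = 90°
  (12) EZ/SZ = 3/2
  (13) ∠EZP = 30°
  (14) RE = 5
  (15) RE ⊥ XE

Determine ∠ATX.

Step 1: By the law of cosines on triangle TXA: TA² = 11² + 11² − 2·11·11·cos(90°) = 242, so TA = 11·√2.
Step 2: By the inverse law of cosines on triangle ATX: cos(∠ATX) = ((11·√2)² + 11² − 11²) / (2·11·√2·11) = 242/342.24 = 0.7071, so ∠ATX = 45°.

Therefore, the measure of angle ∠ATX = 45°.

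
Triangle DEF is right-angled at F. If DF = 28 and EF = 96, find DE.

In a right triangle, the square of the hypotenuse equals the sum of the squares of the two legs.
The legs are 28 and 96, so the hypotenuse = sqrt(784 + 9216) = sqrt(10000) = 100.

100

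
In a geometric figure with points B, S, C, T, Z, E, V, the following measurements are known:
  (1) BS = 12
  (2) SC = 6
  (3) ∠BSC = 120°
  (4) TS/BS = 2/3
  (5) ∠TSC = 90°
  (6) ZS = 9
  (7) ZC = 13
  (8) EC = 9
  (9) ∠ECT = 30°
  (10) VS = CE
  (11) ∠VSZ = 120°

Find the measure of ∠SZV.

From the given relations: VS = CE = 9.
Step 1: By the law of cosines on triangle ZSV: ZV² = 9² + 9² − 2·9·9·cos(120°) = 243, so ZV = 9·√3.
Step 2: By the inverse law of cosines on triangle SZV: cos(∠SZV) = (9² + (9·√3)² − 9²) / (2·9·9·√3) = 243/280.59 = 0.866, so ∠SZV = 30°.

Therefore, the measure of angle ∠SZV = 30°.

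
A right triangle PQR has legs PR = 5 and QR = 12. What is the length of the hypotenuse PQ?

In a right triangle, the square of the hypotenuse equals the sum of the squares of the two legs.
The legs are 5 and 12, so the hypotenuse = sqrt(25 + 144) = sqrt(169) = 13.

13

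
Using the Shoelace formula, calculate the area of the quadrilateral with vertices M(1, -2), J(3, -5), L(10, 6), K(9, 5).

Shoelace: sum of cross terms = 42, Area = (1/2)|42| = 21

21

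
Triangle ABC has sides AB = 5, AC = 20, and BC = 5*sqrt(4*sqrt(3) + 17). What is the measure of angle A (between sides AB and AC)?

When all three sides of a triangle are known, the law of cosines can be rearranged to find any angle.
cos(C) = (a² + b² - c²) / (2ab) gives cos(A) = -sqrt(3)/2.
Taking the inverse cosine: A = 150°.

150°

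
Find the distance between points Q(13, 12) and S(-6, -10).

The horizontal distance is |-6 - 13| = 19 and the vertical distance is |-10 - 12| = 22.
By the Pythagorean theorem, d = sqrt(19^2 + 22^2) = sqrt(845) = 13*sqrt(5).

13*sqrt(5)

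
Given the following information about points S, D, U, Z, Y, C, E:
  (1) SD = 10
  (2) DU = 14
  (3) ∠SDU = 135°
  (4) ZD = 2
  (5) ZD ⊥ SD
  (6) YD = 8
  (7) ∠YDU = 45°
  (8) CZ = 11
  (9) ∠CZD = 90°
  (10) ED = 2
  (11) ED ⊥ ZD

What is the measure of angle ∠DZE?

Step 1: By the law of cosines on triangle ZDE: ZE² = 2² + 2² − 2·2·2·cos(90°) = 8, so ZE = 2·√2.
Step 2: By the inverse law of cosines on triangle DZE: cos(∠DZE) = (2² + (2·√2)² − 2²) / (2·2·2·√2) = 8/11.31 = 0.7071, so ∠DZE = 45°.

Therefore, the measure of angle ∠DZE = 45°.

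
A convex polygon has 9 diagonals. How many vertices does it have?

Using d = n(n - 3)/2, we solve 9 = n(n - 3)/2.
So n(n - 3) = 18.
Testing n = 6: 6 * 3 = 18 = 18. Correct.
The polygon has 6 sides.

6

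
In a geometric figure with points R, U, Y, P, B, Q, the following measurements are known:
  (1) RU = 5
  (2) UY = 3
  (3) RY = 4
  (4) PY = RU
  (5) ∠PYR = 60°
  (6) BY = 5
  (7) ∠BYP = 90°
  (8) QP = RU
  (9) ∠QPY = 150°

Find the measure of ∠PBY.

From the given relations: PY = RU = 5.
Step 1: By the law of cosines on triangle BYP: BP² = 5² + 5² − 2·5·5·cos(90°) = 50, so BP = 5·√2.
Step 2: By the inverse law of cosines on triangle PBY: cos(∠PBY) = ((5·√2)² + 5² − 5²) / (2·5·√2·5) = 50/70.71 = 0.7071, so ∠PBY = 45°.

Therefore, the measure of angle ∠PBY = 45°.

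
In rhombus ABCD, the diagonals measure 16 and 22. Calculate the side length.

Half-diagonals are 8 and 11. side = sqrt(8^2 + 11^2) = sqrt(185)

sqrt(185)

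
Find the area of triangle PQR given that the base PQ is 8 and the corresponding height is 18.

Area = (1/2) * base * height
Area = (1/2) * 8 * 18
Area = 72

72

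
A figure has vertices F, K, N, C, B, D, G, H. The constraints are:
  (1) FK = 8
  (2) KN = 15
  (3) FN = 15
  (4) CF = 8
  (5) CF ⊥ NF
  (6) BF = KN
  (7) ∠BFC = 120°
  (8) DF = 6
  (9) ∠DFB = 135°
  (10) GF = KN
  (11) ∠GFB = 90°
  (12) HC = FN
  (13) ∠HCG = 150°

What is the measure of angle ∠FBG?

From the given relations: BF = KN = 15; GF = KN = 15.
Step 1: By the law of cosines on triangle BFG: BG² = 15² + 15² − 2·15·15·cos(90°) = 450, so BG = 15·√2.
Step 2: By the inverse law of cosines on triangle FBG: cos(∠FBG) = (15² + (15·√2)² − 15²) / (2·15·15·√2) = 450/636.4 = 0.7071, so ∠FBG = 45°.

Therefore, the measure of angle ∠FBG = 45°.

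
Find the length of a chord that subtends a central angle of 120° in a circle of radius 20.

Chord = 2(20) sin(60°) = 20*sqrt(3)

20*sqrt(3)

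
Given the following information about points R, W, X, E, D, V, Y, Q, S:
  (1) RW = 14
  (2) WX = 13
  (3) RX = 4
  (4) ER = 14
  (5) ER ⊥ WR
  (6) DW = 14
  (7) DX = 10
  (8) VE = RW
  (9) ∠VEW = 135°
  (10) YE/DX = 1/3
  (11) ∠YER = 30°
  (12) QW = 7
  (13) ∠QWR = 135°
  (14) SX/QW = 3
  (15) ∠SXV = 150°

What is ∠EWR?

Step 1: By the law of cosines on triangle WRE: WE² = 14² + 14² − 2·14·14·cos(90°) = 392, so WE = 14·√2.
Step 2: By the inverse law of cosines on triangle EWR: cos(∠EWR) = ((14·√2)² + 14² − 14²) / (2·14·√2·14) = 392/554.37 = 0.7071, so ∠EWR = 45°.

Therefore, the measure of angle ∠EWR = 45°.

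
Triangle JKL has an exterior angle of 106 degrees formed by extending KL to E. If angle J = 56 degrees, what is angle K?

By the exterior angle theorem: exterior angle = sum of remote interior angles.
106 = 56 + angle K
angle K = 106 - 56 = 50 degrees

50 degrees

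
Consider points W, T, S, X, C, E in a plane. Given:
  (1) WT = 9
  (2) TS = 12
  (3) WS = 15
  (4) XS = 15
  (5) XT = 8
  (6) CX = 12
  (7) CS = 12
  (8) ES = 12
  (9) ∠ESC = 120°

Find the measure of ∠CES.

Step 1: By the law of cosines on triangle ESC: EC² = 12² + 12² − 2·12·12·cos(120°) = 432, so EC = 12·√3.
Step 2: By the inverse law of cosines on triangle CES: cos(∠CES) = ((12·√3)² + 12² − 12²) / (2·12·√3·12) = 432/498.83 = 0.866, so ∠CES = 30°.

Therefore, the measure of angle ∠CES = 30°.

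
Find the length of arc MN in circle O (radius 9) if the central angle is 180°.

Arc length = 2πr × θ/360
= 2π × 9 × 1/2
= 9*pi

9*pi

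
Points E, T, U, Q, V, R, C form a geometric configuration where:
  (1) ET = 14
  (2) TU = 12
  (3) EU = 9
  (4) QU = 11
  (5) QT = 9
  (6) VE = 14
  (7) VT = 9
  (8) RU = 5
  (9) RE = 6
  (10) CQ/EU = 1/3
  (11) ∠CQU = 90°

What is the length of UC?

From the given relations: CQ = 1/3·EU = 1/3·9 = 3.
Step 1: By the law of cosines on triangle UQC: UC² = 11² + 3² − 2·11·3·cos(90°) = 130, so UC = √130.

Therefore, the length of UC = √130.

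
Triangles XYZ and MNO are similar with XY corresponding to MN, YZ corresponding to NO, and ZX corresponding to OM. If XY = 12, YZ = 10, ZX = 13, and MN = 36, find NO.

Similar triangles have proportional sides. Setting up the proportion:
MN / XY = NO / YZ
36 / 12 = NO / 10
NO = 10 * 36 / 12 = 30.

30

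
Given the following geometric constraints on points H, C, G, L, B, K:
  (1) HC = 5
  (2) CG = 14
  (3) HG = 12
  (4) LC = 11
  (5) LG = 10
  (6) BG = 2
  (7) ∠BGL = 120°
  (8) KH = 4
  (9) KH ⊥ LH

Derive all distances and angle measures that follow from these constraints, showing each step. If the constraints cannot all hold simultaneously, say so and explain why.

The constraints are consistent.

Step 1: From LG = 10, GB = 2, and ∠LGB = 120°, by the law of cosines:
  LB² = LG² + GB² - 2·LG·GB·cos(120°) = 100 + 4 + 20 = 124
  LB = 2·√31

Step 2: From HC = 5, HG = 12, CG = 14, by the inverse law of cosines:
  cos(∠CHG) = (HC² + HG² - CG²) / (2·HC·HG)
  ∠CHG = 103°

Step 3: From CG = 14, CH = 5, GH = 12, by the inverse law of cosines:
  cos(∠GCH) = (CG² + CH² - GH²) / (2·CG·CH)
  ∠GCH = 56.63°

Step 4: From CG = 14, CL = 11, GL = 10, by the inverse law of cosines:
  cos(∠GCL) = (CG² + CL² - GL²) / (2·CG·CL)
  ∠GCL = 45.21°

Step 5: From GC = 14, GH = 12, CH = 5, by the inverse law of cosines:
  cos(∠CGH) = (GC² + GH² - CH²) / (2·GC·GH)
  ∠CGH = 20.36°

Step 6: From GC = 14, GL = 10, CL = 11, by the inverse law of cosines:
  cos(∠CGL) = (GC² + GL² - CL²) / (2·GC·GL)
  ∠CGL = 51.32°

Step 7: From LC = 11, LG = 10, CG = 14, by the inverse law of cosines:
  cos(∠CLG) = (LC² + LG² - CG²) / (2·LC·LG)
  ∠CLG = 83.48°

Step 8: From LB = 2·√31, LG = 10, BG = 2, by the inverse law of cosines:
  cos(∠BLG) = (LB² + LG² - BG²) / (2·LB·LG)
  ∠BLG = 8.95°

Step 9: From BG = 2, BL = 2·√31, GL = 10, by the inverse law of cosines:
  cos(∠GBL) = (BG² + BL² - GL²) / (2·BG·BL)
  ∠GBL = 51.05°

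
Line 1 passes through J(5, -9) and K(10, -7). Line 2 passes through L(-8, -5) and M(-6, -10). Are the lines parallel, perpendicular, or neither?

Slope of line 1: m1 = (-7 - -9)/(10 - 5) = 2/5 = 2/5
Slope of line 2: m2 = (-10 - -5)/(-6 - -8) = -5/2 = -5/2
m1 * m2 = -1, so perpendicular.

Perpendicular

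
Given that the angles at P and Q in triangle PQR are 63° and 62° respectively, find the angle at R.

By the triangle angle sum property, the three interior angles of any triangle add up to 180°.
We know angle P = 63° and angle Q = 62°, so their sum is 125°.
Therefore angle R = 180° - 125° = 55°.

55 degrees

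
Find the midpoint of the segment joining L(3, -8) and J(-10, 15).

M = ((x₁ + x₂)/2, (y₁ + y₂)/2)
= ((3 + -10)/2, (-8 + 15)/2)
= (-7/2, 7/2) = (-7/2, 7/2)

(-7/2, 7/2)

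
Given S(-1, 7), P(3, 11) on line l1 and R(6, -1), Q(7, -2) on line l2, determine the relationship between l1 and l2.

Slope of line 1: m1 = (11 - 7)/(3 - -1) = 4/4 = 1
Slope of line 2: m2 = (-2 - -1)/(7 - 6) = -1/1 = -1
m1 * m2 = (1) * (-1) = -1 = -1, so the lines are perpendicular.

Perpendicular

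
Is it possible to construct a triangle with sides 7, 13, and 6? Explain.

Check the triangle inequality: 7 + 6 = 13 ≤ 13.
Since the sum of two sides does not exceed the third, no triangle can be formed.

No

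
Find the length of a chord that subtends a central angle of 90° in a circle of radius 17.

Chord length = 2r sin(θ/2)
= 2 × 17 × sin(90°/2)
= 2 × 17 × sin(45°)
= 17*sqrt(2)

17*sqrt(2)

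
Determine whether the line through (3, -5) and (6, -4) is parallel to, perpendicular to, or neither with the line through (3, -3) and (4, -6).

Slope of line 1: m1 = (-4 - -5)/(6 - 3) = 1/3 = 1/3
Slope of line 2: m2 = (-6 - -3)/(4 - 3) = -3/1 = -3
Two lines are perpendicular when the product of their slopes is -1 (negative reciprocals).
m1 * m2 = (1/3) * (-3) = -1, confirming perpendicularity.

Perpendicular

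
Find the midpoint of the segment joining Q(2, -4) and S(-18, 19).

The midpoint is the average of the coordinates:
x: (2 + -18)/2 = -8
y: (-4 + 19)/2 = 15/2
Midpoint = (-8, 15/2)

(-8, 15/2)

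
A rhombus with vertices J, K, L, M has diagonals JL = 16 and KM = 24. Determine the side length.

The diagonals of a rhombus bisect each other at right angles.
Half-diagonals: 16/2 = 8 and 24/2 = 12
side = sqrt(8^2 + 12^2)
side = sqrt(64 + 144)
side = sqrt(208) = 4*sqrt(13)

4*sqrt(13)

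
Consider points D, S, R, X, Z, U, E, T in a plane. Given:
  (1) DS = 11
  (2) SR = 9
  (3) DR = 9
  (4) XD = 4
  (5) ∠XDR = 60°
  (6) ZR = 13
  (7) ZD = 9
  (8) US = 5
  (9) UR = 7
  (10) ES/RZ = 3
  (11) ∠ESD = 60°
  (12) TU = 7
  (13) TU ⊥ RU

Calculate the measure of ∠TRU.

Step 1: By the law of cosines on triangle RUT: RT² = 7² + 7² − 2·7·7·cos(90°) = 98, so RT = 7·√2.
Step 2: By the inverse law of cosines on triangle TRU: cos(∠TRU) = ((7·√2)² + 7² − 7²) / (2·7·√2·7) = 98/138.59 = 0.7071, so ∠TRU = 45°.

Therefore, the measure of angle ∠TRU = 45°.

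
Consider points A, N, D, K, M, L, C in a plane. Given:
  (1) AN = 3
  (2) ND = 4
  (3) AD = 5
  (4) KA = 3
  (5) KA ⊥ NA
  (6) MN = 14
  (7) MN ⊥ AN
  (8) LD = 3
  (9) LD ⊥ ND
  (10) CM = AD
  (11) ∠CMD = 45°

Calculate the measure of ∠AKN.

Step 1: By the law of cosines on triangle KAN: KN² = 3² + 3² − 2·3·3·cos(90°) = 18, so KN = 3·√2.
Step 2: By the inverse law of cosines on triangle AKN: cos(∠AKN) = (3² + (3·√2)² − 3²) / (2·3·3·√2) = 18/25.46 = 0.7071, so ∠AKN = 45°.

Therefore, the measure of angle ∠AKN = 45°.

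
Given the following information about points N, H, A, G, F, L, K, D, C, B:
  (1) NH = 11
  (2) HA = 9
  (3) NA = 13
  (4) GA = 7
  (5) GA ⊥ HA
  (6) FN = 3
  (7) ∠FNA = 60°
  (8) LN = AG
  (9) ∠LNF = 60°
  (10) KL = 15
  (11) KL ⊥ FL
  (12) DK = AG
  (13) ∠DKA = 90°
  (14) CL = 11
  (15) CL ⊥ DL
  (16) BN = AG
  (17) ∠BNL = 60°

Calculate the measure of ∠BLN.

From the given relations: LN = AG = 7; BN = AG = 7.
Step 1: By the law of cosines on triangle LNB: LB² = 7² + 7² − 2·7·7·cos(60°) = 49, so LB = 7.
Step 2: By the inverse law of cosines on triangle BLN: cos(∠BLN) = (7² + 7² − 7²) / (2·7·7) = 49/98 = 0.5, so ∠BLN = 60°.

Therefore, the measure of angle ∠BLN = 60°.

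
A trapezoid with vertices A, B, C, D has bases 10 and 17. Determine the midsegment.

The midsegment of a trapezoid = (base1 + base2) / 2
midsegment = (10 + 17) / 2
midsegment = 27 / 2
midsegment = 27/2

27/2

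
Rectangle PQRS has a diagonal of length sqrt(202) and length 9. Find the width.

The diagonal of a rectangle forms a right triangle with the two sides.
Rearranging the Pythagorean theorem: missing side = sqrt(d^2 - known^2).
= sqrt(202 - 81) = sqrt(121) = 11.

11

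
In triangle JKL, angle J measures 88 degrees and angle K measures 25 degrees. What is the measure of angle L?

The interior angles sum to 180°: angle L = 180 - 88 - 25 = 67°.
The triangle is acute (angles 88°, 25°, 67°).

67 degrees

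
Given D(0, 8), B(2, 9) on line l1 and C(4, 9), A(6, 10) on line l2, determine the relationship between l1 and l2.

Slope of line 1: m1 = (9 - 8)/(2 - 0) = 1/2 = 1/2
Slope of line 2: m2 = (10 - 9)/(6 - 4) = 1/2 = 1/2
Two lines are parallel if and only if they have equal slopes (or both are vertical).
Here m1 = m2 = 1/2, confirming the lines are parallel.

Parallel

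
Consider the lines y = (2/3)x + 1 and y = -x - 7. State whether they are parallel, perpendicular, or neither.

Slope of line 1: m1 = 2/3
Slope of line 2: m2 = -1
m1 != m2 (2/3 != -1), so not parallel.
m1 * m2 = (2/3) * (-1) = -2/3 != -1, so not perpendicular.
The lines are neither parallel nor perpendicular.

Neither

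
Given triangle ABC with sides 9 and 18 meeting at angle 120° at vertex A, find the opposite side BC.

By the law of cosines: BC^2 = AB^2 + AC^2 - 2*AB*AC*cos(A)
BC^2 = 9^2 + 18^2 - 2*9*18*cos(120°)
BC^2 = 81 + 324 - 324*(-1/2)
BC^2 = 567
BC = 9*sqrt(7)

9*sqrt(7)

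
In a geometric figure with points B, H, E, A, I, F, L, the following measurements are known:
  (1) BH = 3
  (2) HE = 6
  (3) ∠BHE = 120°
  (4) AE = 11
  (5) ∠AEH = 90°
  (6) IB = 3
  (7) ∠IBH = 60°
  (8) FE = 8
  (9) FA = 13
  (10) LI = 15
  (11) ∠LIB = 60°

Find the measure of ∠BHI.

Step 1: By the law of cosines on triangle HBI: HI² = 3² + 3² − 2·3·3·cos(60°) = 9, so HI = 3.
Step 2: By the inverse law of cosines on triangle BHI: cos(∠BHI) = (3² + 3² − 3²) / (2·3·3) = 9/18 = 0.5, so ∠BHI = 60°.

Therefore, the measure of angle ∠BHI = 60°.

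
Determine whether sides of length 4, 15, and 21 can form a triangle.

The longest side is 21. The other two sides sum to 4 + 15 = 19.
Since 19 ≤ 21, the two shorter sides cannot reach around to close the triangle.

No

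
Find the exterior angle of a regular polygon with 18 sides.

Each exterior angle of a regular n-gon is 360 / n.
For n = 18: 360 / 18 = 20 degrees.

20 degrees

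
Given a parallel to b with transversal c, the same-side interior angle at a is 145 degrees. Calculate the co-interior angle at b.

Co-interior (same-side interior) angles are between the parallel lines on the same side of the transversal.
Unlike corresponding or alternate interior angles, they are supplementary rather than equal.
So the angle = 180 - 145 = 35 degrees.

35 degrees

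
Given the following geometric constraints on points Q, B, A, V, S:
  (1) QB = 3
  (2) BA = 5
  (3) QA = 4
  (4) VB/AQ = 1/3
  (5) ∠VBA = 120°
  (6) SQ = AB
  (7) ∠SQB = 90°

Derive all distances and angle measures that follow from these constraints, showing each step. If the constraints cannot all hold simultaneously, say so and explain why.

The constraints are consistent.

From the given relations:
  VB = 1/3·AQ = 1/3·4 ≈ 1.33
  SQ = AB = 5

Step 1: From BQ = 3, QS = 5, and ∠BQS = 90°, by the law of cosines:
  BS² = BQ² + QS² - 2·BQ·QS·cos(90°) = 9 + 25 - 0 = 34
  BS = √34

Step 2: From AB = 5, BV = 1.33, and ∠ABV = 120°, by the law of cosines:
  AV² = AB² + BV² - 2·AB·BV·cos(120°) = 25 + 1.778 + 6.667 = 33.44
  AV ≈ 5.78

Step 3: From QA = 4, QB = 3, AB = 5, by the inverse law of cosines:
  cos(∠AQB) = (QA² + QB² - AB²) / (2·QA·QB)
  ∠AQB = 90°

Step 4: From BA = 5, BQ = 3, AQ = 4, by the inverse law of cosines:
  cos(∠ABQ) = (BA² + BQ² - AQ²) / (2·BA·BQ)
  ∠ABQ = 53.13°

Step 5: From AB = 5, AQ = 4, BQ = 3, by the inverse law of cosines:
  cos(∠BAQ) = (AB² + AQ² - BQ²) / (2·AB·AQ)
  ∠BAQ = 36.87°

Step 6: From BQ = 3, BS = √34, QS = 5, by the inverse law of cosines:
  cos(∠QBS) = (BQ² + BS² - QS²) / (2·BQ·BS)
  ∠QBS = 59.04°

Step 7: From AB = 5, AV = 5.78, BV = 1.33, by the inverse law of cosines:
  cos(∠BAV) = (AB² + AV² - BV²) / (2·AB·AV)
  ∠BAV = 11.52°

Step 8: From VA = 5.78, VB = 1.33, AB = 5, by the inverse law of cosines:
  cos(∠AVB) = (VA² + VB² - AB²) / (2·VA·VB)
  ∠AVB = 48.48°

Step 9: From SB = √34, SQ = 5, BQ = 3, by the inverse law of cosines:
  cos(∠BSQ) = (SB² + SQ² - BQ²) / (2·SB·SQ)
  ∠BSQ = 30.96°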